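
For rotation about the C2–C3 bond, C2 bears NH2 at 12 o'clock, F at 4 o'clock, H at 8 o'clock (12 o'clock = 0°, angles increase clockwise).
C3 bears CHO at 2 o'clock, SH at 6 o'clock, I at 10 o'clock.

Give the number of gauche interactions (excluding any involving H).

4

Non-H gauche pairs: NH2(0°)/CHO(60°); NH2(0°)/I(300°); F(120°)/CHO(60°); F(120°)/SH(180°) — 4 interactions.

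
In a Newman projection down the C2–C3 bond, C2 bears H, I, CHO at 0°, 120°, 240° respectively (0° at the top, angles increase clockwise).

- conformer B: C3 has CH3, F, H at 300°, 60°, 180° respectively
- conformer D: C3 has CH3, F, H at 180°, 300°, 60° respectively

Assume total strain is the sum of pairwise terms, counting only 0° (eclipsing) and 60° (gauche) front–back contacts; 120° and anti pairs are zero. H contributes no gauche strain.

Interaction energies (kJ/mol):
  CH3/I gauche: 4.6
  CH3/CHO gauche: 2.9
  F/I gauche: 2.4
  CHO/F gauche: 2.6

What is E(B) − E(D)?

B (staggered): I–F gauche, CHO–CH3 gauche; 2.4 + 2.9 = 5.3 kJ/mol.
D (staggered): I–CH3 gauche, CHO–CH3 gauche, CHO–F gauche; 4.6 + 2.9 + 2.6 = 10.1 kJ/mol.
E(B) − E(D) = 5.3 − 10.1 = -4.8 kJ/mol.

-4.8 kJ/mol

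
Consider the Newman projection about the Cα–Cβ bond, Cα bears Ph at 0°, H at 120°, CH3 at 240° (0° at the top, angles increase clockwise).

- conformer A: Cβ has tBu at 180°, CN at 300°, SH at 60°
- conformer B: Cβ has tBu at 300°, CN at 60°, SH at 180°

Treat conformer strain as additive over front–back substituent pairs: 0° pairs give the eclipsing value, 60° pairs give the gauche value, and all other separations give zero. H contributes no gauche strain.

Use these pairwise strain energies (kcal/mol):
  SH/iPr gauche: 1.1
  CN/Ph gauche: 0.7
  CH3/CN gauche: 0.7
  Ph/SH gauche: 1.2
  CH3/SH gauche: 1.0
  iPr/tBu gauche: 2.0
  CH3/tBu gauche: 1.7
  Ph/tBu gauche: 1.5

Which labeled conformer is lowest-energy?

A (staggered): Ph(0°)/CN(300°) gauche 0.7; Ph(0°)/SH(60°) gauche 1.2; CH3(240°)/tBu(180°) gauche 1.7; CH3(240°)/CN(300°) gauche 0.7 → 4.3 kcal/mol.
B (staggered): Ph(0°)/tBu(300°) gauche 1.5; Ph(0°)/CN(60°) gauche 0.7; CH3(240°)/tBu(300°) gauche 1.7; CH3(240°)/SH(180°) gauche 1.0 → 4.9 kcal/mol.
A has the lowest total (4.3 kcal/mol).

A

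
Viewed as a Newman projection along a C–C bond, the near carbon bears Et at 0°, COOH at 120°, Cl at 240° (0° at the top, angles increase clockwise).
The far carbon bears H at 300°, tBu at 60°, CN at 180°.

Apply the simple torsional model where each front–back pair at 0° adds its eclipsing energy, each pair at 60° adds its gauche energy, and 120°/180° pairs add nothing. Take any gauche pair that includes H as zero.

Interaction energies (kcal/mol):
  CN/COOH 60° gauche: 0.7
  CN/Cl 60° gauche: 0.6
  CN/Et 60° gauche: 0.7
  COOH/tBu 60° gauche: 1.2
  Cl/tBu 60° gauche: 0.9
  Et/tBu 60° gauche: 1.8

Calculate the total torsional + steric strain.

This conformer (staggered): Et–tBu gauche, COOH–tBu gauche, COOH–CN gauche, Cl–CN gauche; 1.8 + 1.2 + 0.7 + 0.6 = 4.3 kcal/mol.

4.3 kcal/mol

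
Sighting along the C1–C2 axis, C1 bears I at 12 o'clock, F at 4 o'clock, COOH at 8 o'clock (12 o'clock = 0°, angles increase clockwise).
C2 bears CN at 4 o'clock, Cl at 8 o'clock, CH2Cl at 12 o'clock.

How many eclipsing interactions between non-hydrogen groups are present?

Non-H eclipsing pairs: I(0°)/CH2Cl(0°); F(120°)/CN(120°); COOH(240°)/Cl(240°) — 3 interactions.

3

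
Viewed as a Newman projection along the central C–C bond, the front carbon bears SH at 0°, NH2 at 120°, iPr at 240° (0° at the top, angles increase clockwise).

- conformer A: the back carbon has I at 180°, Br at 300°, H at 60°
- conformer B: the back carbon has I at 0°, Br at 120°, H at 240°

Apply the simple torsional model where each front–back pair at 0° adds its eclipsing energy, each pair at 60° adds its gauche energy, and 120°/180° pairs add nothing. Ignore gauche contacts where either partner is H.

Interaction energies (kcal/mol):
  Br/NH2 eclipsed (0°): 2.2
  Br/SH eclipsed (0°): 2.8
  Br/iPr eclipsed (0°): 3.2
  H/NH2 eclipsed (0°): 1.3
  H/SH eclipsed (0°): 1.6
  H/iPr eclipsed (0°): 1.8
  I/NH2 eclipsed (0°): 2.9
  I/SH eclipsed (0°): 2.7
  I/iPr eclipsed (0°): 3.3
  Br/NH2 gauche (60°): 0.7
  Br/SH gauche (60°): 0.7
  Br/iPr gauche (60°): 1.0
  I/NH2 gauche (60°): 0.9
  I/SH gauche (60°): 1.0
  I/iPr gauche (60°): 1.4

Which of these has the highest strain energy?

A (staggered): SH(0°)/Br(300°) gauche 0.7; NH2(120°)/I(180°) gauche 0.9; iPr(240°)/I(180°) gauche 1.4; iPr(240°)/Br(300°) gauche 1.0 → 4.0 kcal/mol.
B (eclipsed): SH(0°)/I(0°) eclipsed 2.7; NH2(120°)/Br(120°) eclipsed 2.2; iPr(240°)/H(240°) eclipsed 1.8 → 6.7 kcal/mol.
B has the highest total (6.7 kcal/mol).

B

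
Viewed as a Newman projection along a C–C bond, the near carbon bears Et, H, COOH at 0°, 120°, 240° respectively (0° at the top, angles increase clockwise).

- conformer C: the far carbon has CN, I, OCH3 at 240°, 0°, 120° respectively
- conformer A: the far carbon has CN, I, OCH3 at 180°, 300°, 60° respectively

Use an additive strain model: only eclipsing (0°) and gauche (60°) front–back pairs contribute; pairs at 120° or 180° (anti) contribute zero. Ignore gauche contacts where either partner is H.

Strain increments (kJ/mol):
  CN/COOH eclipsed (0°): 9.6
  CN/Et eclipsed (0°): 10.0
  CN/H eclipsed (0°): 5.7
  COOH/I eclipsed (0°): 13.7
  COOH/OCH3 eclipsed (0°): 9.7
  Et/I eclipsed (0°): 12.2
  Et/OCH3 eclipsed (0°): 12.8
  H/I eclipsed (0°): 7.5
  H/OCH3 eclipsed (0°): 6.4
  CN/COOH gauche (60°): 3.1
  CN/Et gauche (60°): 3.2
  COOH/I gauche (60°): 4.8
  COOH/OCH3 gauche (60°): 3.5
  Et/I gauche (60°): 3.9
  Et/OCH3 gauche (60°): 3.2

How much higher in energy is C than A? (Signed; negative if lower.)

C (eclipsed): Et–I eclipsed, H–OCH3 eclipsed, COOH–CN eclipsed; 12.2 + 6.4 + 9.6 = 28.2 kJ/mol.
A (staggered): Et–I gauche, Et–OCH3 gauche, COOH–CN gauche, COOH–I gauche; 3.9 + 3.2 + 3.1 + 4.8 = 15.0 kJ/mol.
E(C) − E(A) = 28.2 − 15.0 = +13.2 kJ/mol.

+13.2 kJ/mol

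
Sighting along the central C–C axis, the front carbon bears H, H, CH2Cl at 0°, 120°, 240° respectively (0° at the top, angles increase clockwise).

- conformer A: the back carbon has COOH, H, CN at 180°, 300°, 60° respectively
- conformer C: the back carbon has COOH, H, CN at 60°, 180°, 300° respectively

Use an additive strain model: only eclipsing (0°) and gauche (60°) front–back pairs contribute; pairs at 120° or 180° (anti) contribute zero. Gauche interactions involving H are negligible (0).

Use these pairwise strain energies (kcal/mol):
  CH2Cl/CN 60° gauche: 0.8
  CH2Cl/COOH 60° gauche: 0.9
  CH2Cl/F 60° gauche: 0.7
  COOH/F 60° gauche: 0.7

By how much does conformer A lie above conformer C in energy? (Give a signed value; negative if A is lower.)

+0.1 kcal/mol

A is staggered. CH2Cl at 240° is gauche with COOH at 180° (0.9). Total 0.9 kcal/mol.
C is staggered. CH2Cl at 240° is gauche with CN at 300° (0.8). Total 0.8 kcal/mol.
E(A) − E(C) = 0.9 − 0.8 = +0.1 kcal/mol.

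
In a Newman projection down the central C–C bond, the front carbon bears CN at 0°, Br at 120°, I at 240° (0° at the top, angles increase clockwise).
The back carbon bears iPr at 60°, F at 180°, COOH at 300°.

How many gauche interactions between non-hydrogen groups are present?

Non-H gauche pairs: CN(0°)/iPr(60°); CN(0°)/COOH(300°); Br(120°)/iPr(60°); Br(120°)/F(180°); I(240°)/F(180°); I(240°)/COOH(300°) — 6 interactions.

6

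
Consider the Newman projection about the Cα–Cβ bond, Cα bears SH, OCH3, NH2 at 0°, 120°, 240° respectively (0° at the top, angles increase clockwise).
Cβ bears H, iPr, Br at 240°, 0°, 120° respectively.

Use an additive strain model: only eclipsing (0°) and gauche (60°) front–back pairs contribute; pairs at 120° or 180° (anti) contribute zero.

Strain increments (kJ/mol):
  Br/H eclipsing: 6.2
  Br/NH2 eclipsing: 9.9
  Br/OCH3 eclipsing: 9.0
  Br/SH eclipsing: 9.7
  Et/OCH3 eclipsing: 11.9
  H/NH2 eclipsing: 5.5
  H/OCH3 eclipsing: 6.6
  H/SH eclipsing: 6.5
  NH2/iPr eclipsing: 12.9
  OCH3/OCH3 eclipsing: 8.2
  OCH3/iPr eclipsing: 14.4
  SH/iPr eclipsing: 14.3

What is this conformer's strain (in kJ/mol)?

28.8 kJ/mol

This conformer (eclipsed): SH–iPr eclipsed, OCH3–Br eclipsed, NH2–H eclipsed; 14.3 + 9.0 + 5.5 = 28.8 kJ/mol.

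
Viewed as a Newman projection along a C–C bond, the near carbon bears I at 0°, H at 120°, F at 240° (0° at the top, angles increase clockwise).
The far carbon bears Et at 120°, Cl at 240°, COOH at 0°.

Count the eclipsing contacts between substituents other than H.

Non-H eclipsing pairs: I(0°)/COOH(0°); F(240°)/Cl(240°) — 2 interactions.

2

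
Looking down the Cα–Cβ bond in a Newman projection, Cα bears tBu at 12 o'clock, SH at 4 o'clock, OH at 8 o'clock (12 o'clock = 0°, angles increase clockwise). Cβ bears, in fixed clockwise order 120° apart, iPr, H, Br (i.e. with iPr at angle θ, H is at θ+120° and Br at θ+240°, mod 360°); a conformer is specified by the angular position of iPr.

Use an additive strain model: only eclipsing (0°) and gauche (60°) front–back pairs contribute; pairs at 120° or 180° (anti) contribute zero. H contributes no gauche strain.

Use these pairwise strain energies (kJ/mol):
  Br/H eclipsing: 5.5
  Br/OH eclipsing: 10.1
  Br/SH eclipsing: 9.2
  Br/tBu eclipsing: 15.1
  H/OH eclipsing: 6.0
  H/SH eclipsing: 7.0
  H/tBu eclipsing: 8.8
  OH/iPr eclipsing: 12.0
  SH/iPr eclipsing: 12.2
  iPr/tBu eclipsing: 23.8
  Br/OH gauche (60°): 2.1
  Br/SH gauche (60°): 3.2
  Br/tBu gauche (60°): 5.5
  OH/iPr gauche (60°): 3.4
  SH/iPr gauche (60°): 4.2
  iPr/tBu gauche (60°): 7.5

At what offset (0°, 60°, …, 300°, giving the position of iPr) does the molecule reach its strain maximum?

0°

iPr at 0° (eclipsed): tBu–iPr eclipsed, SH–H eclipsed, OH–Br eclipsed; 23.8 + 7.0 + 10.1 = 40.9 kJ/mol.
iPr at 60° (staggered): tBu–iPr gauche, tBu–Br gauche, SH–iPr gauche, OH–Br gauche; 7.5 + 5.5 + 4.2 + 2.1 = 19.3 kJ/mol.
iPr at 120° (eclipsed): tBu–Br eclipsed, SH–iPr eclipsed, OH–H eclipsed; 15.1 + 12.2 + 6.0 = 33.3 kJ/mol.
iPr at 180° (staggered): tBu–Br gauche, SH–iPr gauche, SH–Br gauche, OH–iPr gauche; 5.5 + 4.2 + 3.2 + 3.4 = 16.3 kJ/mol.
iPr at 240° (eclipsed): tBu–H eclipsed, SH–Br eclipsed, OH–iPr eclipsed; 8.8 + 9.2 + 12.0 = 30.0 kJ/mol.
iPr at 300° (staggered): tBu–iPr gauche, SH–Br gauche, OH–iPr gauche, OH–Br gauche; 7.5 + 3.2 + 3.4 + 2.1 = 16.2 kJ/mol.
The maximum (40.9 kJ/mol) occurs with iPr at 0°.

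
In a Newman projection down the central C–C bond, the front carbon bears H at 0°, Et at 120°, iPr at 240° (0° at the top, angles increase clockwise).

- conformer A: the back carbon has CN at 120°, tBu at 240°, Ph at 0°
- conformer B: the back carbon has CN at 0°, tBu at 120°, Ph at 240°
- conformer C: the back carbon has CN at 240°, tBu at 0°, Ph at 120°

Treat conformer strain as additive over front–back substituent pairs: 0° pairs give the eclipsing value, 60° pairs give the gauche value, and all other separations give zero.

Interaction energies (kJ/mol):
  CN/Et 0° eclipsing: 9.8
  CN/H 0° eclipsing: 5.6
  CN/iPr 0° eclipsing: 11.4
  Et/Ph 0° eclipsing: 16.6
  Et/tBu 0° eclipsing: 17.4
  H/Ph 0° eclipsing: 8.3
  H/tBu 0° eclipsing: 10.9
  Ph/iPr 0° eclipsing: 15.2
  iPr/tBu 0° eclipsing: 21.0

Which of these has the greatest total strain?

A (eclipsed): H(0°)/Ph(0°) eclipsed 8.3; Et(120°)/CN(120°) eclipsed 9.8; iPr(240°)/tBu(240°) eclipsed 21.0 → 39.1 kJ/mol.
B (eclipsed): H(0°)/CN(0°) eclipsed 5.6; Et(120°)/tBu(120°) eclipsed 17.4; iPr(240°)/Ph(240°) eclipsed 15.2 → 38.2 kJ/mol.
C (eclipsed): H(0°)/tBu(0°) eclipsed 10.9; Et(120°)/Ph(120°) eclipsed 16.6; iPr(240°)/CN(240°) eclipsed 11.4 → 38.9 kJ/mol.
A has the highest total (39.1 kJ/mol).

A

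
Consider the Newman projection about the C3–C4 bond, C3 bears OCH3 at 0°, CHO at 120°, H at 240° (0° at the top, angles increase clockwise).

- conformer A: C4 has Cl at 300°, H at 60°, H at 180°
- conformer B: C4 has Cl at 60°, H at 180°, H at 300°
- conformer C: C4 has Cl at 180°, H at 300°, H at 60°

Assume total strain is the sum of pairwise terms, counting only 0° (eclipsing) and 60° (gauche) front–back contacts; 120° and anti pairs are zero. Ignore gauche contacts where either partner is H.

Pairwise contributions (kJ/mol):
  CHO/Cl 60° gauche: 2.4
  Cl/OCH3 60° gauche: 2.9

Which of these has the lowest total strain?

A is staggered. OCH3 at 0° is gauche with Cl at 300° (2.9). Total 2.9 kJ/mol.
B is staggered. OCH3 at 0° is gauche with Cl at 60° (2.9); CHO at 120° is gauche with Cl at 60° (2.4). Total 5.3 kJ/mol.
C is staggered. CHO at 120° is gauche with Cl at 180° (2.4). Total 2.4 kJ/mol.
C has the lowest total (2.4 kJ/mol).

C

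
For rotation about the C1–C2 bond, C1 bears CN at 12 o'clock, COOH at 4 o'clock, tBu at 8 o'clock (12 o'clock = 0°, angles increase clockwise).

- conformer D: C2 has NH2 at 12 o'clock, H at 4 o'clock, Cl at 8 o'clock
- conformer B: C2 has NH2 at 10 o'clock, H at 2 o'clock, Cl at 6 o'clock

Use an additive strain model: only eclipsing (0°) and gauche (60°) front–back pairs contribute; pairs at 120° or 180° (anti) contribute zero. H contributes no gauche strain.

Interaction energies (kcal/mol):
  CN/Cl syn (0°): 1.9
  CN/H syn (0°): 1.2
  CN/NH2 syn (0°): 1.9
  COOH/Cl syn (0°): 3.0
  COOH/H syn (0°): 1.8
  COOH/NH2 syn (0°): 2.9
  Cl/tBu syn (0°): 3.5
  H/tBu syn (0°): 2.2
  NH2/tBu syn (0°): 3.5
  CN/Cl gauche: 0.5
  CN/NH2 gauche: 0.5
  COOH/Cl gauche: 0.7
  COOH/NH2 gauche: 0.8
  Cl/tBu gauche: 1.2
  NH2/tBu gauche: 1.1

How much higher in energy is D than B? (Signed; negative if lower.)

+3.7 kcal/mol

D (eclipsed): CN(0°)/NH2(0°) eclipsed 1.9; COOH(120°)/H(120°) eclipsed 1.8; tBu(240°)/Cl(240°) eclipsed 3.5 → 7.2 kcal/mol.
B (staggered): CN(0°)/NH2(300°) gauche 0.5; COOH(120°)/Cl(180°) gauche 0.7; tBu(240°)/NH2(300°) gauche 1.1; tBu(240°)/Cl(180°) gauche 1.2 → 3.5 kcal/mol.
E(D) − E(B) = 7.2 − 3.5 = +3.7 kcal/mol.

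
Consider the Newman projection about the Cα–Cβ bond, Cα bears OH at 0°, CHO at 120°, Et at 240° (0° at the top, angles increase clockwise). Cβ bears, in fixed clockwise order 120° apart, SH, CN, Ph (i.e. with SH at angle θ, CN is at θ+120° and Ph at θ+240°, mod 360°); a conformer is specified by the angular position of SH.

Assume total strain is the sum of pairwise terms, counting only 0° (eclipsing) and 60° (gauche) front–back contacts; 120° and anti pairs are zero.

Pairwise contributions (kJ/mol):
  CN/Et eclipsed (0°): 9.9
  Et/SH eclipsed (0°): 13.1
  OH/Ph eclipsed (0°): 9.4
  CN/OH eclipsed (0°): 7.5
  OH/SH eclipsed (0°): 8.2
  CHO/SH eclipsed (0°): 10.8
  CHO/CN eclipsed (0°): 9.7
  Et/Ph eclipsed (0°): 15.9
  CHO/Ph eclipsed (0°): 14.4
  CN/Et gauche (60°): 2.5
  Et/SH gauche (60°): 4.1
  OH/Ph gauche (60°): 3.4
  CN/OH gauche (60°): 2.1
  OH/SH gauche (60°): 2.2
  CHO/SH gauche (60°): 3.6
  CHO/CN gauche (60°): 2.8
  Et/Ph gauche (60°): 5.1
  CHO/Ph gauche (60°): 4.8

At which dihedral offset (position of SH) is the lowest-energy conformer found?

SH at 0° (eclipsed): OH–SH eclipsed, CHO–CN eclipsed, Et–Ph eclipsed; 8.2 + 9.7 + 15.9 = 33.8 kJ/mol.
SH at 60° (staggered): OH–SH gauche, OH–Ph gauche, CHO–SH gauche, CHO–CN gauche, Et–CN gauche, Et–Ph gauche; 2.2 + 3.4 + 3.6 + 2.8 + 2.5 + 5.1 = 19.6 kJ/mol.
SH at 120° (eclipsed): OH–Ph eclipsed, CHO–SH eclipsed, Et–CN eclipsed; 9.4 + 10.8 + 9.9 = 30.1 kJ/mol.
SH at 180° (staggered): OH–CN gauche, OH–Ph gauche, CHO–SH gauche, CHO–Ph gauche, Et–SH gauche, Et–CN gauche; 2.1 + 3.4 + 3.6 + 4.8 + 4.1 + 2.5 = 20.5 kJ/mol.
SH at 240° (eclipsed): OH–CN eclipsed, CHO–Ph eclipsed, Et–SH eclipsed; 7.5 + 14.4 + 13.1 = 35.0 kJ/mol.
SH at 300° (staggered): OH–SH gauche, OH–CN gauche, CHO–CN gauche, CHO–Ph gauche, Et–SH gauche, Et–Ph gauche; 2.2 + 2.1 + 2.8 + 4.8 + 4.1 + 5.1 = 21.1 kJ/mol.
The minimum (19.6 kJ/mol) occurs with SH at 60°.

60°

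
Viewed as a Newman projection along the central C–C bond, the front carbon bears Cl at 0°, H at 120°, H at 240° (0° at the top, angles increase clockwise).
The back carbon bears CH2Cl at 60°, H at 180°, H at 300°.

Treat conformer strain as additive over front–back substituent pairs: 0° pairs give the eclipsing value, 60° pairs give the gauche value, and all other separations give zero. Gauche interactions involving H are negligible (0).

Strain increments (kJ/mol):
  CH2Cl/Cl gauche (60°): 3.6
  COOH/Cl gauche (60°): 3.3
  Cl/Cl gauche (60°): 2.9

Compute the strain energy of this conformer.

This conformer is staggered. Cl at 0° is gauche with CH2Cl at 60° (3.6). Total 3.6 kJ/mol.

3.6 kJ/mol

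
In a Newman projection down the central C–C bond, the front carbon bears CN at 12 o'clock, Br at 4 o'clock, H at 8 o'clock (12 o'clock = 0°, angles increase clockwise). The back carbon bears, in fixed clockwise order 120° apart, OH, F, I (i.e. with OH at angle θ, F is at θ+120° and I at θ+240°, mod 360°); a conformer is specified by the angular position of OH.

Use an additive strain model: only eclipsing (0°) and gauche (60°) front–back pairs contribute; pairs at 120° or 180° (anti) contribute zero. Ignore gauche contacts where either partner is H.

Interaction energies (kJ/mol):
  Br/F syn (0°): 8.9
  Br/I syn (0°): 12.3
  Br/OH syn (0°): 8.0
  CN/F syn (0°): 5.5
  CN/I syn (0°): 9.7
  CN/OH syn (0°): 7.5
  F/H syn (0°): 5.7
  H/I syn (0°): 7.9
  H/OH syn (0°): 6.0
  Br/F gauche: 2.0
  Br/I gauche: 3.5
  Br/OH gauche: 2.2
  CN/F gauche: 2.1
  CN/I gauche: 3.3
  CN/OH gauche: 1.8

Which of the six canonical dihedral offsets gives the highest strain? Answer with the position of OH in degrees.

OH at 0° (eclipsed): CN–OH eclipsed, Br–F eclipsed, H–I eclipsed; 7.5 + 8.9 + 7.9 = 24.3 kJ/mol.
OH at 60° (staggered): CN–OH gauche, CN–I gauche, Br–OH gauche, Br–F gauche; 1.8 + 3.3 + 2.2 + 2.0 = 9.3 kJ/mol.
OH at 120° (eclipsed): CN–I eclipsed, Br–OH eclipsed, H–F eclipsed; 9.7 + 8.0 + 5.7 = 23.4 kJ/mol.
OH at 180° (staggered): CN–F gauche, CN–I gauche, Br–OH gauche, Br–I gauche; 2.1 + 3.3 + 2.2 + 3.5 = 11.1 kJ/mol.
OH at 240° (eclipsed): CN–F eclipsed, Br–I eclipsed, H–OH eclipsed; 5.5 + 12.3 + 6.0 = 23.8 kJ/mol.
OH at 300° (staggered): CN–OH gauche, CN–F gauche, Br–F gauche, Br–I gauche; 1.8 + 2.1 + 2.0 + 3.5 = 9.4 kJ/mol.
The maximum (24.3 kJ/mol) occurs with OH at 0°.

0°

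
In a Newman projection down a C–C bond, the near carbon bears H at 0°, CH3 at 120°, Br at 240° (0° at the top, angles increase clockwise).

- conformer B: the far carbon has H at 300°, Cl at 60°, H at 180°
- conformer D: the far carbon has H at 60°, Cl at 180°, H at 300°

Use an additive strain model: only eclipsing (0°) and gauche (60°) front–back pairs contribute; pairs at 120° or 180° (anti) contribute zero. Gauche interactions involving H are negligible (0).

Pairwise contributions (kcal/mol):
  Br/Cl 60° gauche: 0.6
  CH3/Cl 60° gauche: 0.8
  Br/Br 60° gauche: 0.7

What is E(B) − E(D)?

B (staggered): CH3(120°)/Cl(60°) gauche 0.8 → 0.8 kcal/mol.
D (staggered): CH3(120°)/Cl(180°) gauche 0.8; Br(240°)/Cl(180°) gauche 0.6 → 1.4 kcal/mol.
E(B) − E(D) = 0.8 − 1.4 = -0.6 kcal/mol.

-0.6 kcal/mol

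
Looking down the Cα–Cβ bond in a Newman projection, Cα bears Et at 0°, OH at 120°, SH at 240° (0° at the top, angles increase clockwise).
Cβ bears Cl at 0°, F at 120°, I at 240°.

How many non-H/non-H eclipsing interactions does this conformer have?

3

Non-H eclipsing pairs: Et(0°)/Cl(0°); OH(120°)/F(120°); SH(240°)/I(240°) — 3 interactions.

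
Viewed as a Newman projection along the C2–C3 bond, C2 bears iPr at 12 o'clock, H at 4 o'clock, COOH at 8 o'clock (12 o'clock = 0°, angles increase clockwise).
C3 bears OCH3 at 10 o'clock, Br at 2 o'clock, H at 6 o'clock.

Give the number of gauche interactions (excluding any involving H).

Non-H gauche pairs: iPr(0°)/OCH3(300°); iPr(0°)/Br(60°); COOH(240°)/OCH3(300°) — 3 interactions.

3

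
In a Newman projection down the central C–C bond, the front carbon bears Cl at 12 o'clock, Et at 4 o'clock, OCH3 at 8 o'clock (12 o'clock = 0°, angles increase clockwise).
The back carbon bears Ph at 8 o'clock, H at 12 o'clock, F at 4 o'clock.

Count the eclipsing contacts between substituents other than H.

Non-H eclipsing pairs: Et(120°)/F(120°); OCH3(240°)/Ph(240°) — 2 interactions.

2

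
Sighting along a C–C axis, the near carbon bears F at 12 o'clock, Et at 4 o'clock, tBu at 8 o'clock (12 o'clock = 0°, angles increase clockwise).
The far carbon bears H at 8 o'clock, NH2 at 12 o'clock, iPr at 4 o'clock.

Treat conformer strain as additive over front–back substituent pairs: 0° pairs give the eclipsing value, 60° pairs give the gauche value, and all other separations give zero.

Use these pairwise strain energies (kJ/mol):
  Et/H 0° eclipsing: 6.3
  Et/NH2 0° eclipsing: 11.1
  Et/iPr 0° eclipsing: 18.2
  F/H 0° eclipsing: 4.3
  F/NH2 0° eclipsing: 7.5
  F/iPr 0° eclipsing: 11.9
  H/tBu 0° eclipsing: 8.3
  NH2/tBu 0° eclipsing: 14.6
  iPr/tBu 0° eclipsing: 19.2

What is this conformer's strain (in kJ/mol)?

34.0 kJ/mol

This conformer (eclipsed): F(0°)/NH2(0°) eclipsed 7.5; Et(120°)/iPr(120°) eclipsed 18.2; tBu(240°)/H(240°) eclipsed 8.3 → 34.0 kJ/mol.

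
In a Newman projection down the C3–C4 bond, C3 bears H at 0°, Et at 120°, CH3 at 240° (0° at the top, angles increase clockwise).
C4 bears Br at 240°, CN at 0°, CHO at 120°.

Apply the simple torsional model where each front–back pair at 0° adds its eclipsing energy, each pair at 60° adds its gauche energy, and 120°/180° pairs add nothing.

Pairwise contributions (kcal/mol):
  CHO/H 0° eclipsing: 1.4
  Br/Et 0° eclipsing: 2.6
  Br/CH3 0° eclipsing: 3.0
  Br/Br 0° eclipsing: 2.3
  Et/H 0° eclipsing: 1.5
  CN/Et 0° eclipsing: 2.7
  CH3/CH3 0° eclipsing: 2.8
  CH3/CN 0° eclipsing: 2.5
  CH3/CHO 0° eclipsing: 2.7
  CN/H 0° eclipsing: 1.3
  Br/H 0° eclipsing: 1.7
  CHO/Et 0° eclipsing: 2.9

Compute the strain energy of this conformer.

7.2 kcal/mol

This conformer (eclipsed): H(0°)/CN(0°) eclipsed 1.3; Et(120°)/CHO(120°) eclipsed 2.9; CH3(240°)/Br(240°) eclipsed 3.0 → 7.2 kcal/mol.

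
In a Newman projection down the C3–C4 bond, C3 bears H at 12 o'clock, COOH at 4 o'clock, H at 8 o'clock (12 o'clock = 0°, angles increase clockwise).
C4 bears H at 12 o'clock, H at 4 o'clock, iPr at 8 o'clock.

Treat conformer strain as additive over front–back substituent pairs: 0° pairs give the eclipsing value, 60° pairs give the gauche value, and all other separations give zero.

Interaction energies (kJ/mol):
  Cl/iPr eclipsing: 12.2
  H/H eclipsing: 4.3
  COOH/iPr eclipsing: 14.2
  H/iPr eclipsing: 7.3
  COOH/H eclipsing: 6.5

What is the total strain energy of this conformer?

18.1 kJ/mol

This conformer is eclipsed. H at 0° is eclipsed with H at 0° (4.3); COOH at 120° is eclipsed with H at 120° (6.5); H at 240° is eclipsed with iPr at 240° (7.3). Total 18.1 kJ/mol.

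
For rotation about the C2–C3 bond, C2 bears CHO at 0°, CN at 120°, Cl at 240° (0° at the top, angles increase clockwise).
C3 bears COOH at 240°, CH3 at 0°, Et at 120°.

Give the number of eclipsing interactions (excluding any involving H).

3

Non-H eclipsing pairs: CHO(0°)/CH3(0°); CN(120°)/Et(120°); Cl(240°)/COOH(240°) — 3 interactions.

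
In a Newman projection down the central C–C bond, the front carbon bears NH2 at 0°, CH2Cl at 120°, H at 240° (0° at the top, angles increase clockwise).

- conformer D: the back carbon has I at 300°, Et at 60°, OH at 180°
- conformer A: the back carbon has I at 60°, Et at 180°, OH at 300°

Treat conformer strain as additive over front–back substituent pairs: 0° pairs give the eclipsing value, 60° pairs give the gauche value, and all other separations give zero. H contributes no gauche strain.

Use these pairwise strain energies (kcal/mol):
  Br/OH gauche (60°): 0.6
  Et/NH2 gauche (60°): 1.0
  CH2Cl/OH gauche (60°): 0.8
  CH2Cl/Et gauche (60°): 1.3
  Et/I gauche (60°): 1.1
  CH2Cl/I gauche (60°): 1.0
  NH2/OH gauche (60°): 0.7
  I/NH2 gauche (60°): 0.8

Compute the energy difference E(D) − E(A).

D is staggered. NH2 at 0° is gauche with I at 300° (0.8); NH2 at 0° is gauche with Et at 60° (1.0); CH2Cl at 120° is gauche with Et at 60° (1.3); CH2Cl at 120° is gauche with OH at 180° (0.8). Total 3.9 kcal/mol.
A is staggered. NH2 at 0° is gauche with I at 60° (0.8); NH2 at 0° is gauche with OH at 300° (0.7); CH2Cl at 120° is gauche with I at 60° (1.0); CH2Cl at 120° is gauche with Et at 180° (1.3). Total 3.8 kcal/mol.
E(D) − E(A) = 3.9 − 3.8 = +0.1 kcal/mol.

+0.1 kcal/mol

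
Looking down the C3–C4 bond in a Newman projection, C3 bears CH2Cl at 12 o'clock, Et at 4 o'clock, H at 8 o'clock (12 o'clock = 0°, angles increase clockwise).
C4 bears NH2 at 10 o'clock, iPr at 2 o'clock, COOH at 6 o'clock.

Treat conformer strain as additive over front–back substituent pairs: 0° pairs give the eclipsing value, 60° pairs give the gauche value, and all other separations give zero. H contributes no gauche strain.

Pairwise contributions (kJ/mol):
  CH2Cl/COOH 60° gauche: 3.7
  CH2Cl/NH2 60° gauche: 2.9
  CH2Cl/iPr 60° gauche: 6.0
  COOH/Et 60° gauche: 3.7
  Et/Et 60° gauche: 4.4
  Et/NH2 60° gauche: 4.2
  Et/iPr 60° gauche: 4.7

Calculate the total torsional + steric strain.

This conformer is staggered. CH2Cl at 0° is gauche with NH2 at 300° (2.9); CH2Cl at 0° is gauche with iPr at 60° (6.0); Et at 120° is gauche with iPr at 60° (4.7); Et at 120° is gauche with COOH at 180° (3.7). Total 17.3 kJ/mol.

17.3 kJ/mol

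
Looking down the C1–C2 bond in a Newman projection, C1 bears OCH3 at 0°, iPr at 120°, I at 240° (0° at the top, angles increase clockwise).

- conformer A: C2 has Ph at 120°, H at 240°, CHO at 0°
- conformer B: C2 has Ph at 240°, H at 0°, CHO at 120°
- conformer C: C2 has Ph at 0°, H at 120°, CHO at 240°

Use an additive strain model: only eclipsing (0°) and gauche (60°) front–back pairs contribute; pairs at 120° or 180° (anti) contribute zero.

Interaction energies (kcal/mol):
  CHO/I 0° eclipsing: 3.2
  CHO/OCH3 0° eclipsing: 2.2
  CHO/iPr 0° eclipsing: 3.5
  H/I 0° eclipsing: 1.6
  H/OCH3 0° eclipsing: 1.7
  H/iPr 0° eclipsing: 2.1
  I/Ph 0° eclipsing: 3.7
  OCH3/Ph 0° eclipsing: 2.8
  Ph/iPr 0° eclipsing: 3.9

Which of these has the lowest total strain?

A

A (eclipsed): OCH3(0°)/CHO(0°) eclipsed 2.2; iPr(120°)/Ph(120°) eclipsed 3.9; I(240°)/H(240°) eclipsed 1.6 → 7.7 kcal/mol.
B (eclipsed): OCH3(0°)/H(0°) eclipsed 1.7; iPr(120°)/CHO(120°) eclipsed 3.5; I(240°)/Ph(240°) eclipsed 3.7 → 8.9 kcal/mol.
C (eclipsed): OCH3(0°)/Ph(0°) eclipsed 2.8; iPr(120°)/H(120°) eclipsed 2.1; I(240°)/CHO(240°) eclipsed 3.2 → 8.1 kcal/mol.
A has the lowest total (7.7 kcal/mol).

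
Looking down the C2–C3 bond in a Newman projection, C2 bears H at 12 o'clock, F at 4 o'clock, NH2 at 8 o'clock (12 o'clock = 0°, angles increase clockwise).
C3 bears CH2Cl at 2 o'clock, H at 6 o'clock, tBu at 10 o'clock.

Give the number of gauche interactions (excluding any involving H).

Non-H gauche pairs: F(120°)/CH2Cl(60°); NH2(240°)/tBu(300°) — 2 interactions.

2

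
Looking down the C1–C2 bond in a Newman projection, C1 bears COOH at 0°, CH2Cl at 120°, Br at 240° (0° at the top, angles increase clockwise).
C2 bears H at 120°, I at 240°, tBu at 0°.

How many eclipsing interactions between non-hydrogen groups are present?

2

Non-H eclipsing pairs: COOH(0°)/tBu(0°); Br(240°)/I(240°) — 2 interactions.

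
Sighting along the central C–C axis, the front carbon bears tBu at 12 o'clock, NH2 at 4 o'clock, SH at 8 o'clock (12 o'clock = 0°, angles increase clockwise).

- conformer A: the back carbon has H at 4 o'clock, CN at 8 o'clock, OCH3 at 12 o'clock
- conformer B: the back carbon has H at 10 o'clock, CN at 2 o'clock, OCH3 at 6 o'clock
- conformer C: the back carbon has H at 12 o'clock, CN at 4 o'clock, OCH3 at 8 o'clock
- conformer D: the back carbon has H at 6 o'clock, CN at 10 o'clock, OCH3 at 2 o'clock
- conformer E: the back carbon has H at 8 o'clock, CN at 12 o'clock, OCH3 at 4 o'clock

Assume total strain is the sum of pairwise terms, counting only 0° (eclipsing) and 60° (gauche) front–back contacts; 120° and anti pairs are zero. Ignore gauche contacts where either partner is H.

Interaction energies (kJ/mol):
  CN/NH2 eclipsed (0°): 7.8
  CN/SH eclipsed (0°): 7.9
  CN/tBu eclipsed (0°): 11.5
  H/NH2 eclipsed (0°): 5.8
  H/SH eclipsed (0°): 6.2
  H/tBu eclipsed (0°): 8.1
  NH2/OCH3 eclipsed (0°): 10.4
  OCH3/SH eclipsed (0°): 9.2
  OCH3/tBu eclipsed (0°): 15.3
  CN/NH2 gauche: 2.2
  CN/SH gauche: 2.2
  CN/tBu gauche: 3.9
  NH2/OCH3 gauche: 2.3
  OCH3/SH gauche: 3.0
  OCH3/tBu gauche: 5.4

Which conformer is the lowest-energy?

B

A is eclipsed. tBu at 0° is eclipsed with OCH3 at 0° (15.3); NH2 at 120° is eclipsed with H at 120° (5.8); SH at 240° is eclipsed with CN at 240° (7.9). Total 29.0 kJ/mol.
B is staggered. tBu at 0° is gauche with CN at 60° (3.9); NH2 at 120° is gauche with CN at 60° (2.2); NH2 at 120° is gauche with OCH3 at 180° (2.3); SH at 240° is gauche with OCH3 at 180° (3.0). Total 11.4 kJ/mol.
C is eclipsed. tBu at 0° is eclipsed with H at 0° (8.1); NH2 at 120° is eclipsed with CN at 120° (7.8); SH at 240° is eclipsed with OCH3 at 240° (9.2). Total 25.1 kJ/mol.
D is staggered. tBu at 0° is gauche with CN at 300° (3.9); tBu at 0° is gauche with OCH3 at 60° (5.4); NH2 at 120° is gauche with OCH3 at 60° (2.3); SH at 240° is gauche with CN at 300° (2.2). Total 13.8 kJ/mol.
E is eclipsed. tBu at 0° is eclipsed with CN at 0° (11.5); NH2 at 120° is eclipsed with OCH3 at 120° (10.4); SH at 240° is eclipsed with H at 240° (6.2). Total 28.1 kJ/mol.
B has the lowest total (11.4 kJ/mol).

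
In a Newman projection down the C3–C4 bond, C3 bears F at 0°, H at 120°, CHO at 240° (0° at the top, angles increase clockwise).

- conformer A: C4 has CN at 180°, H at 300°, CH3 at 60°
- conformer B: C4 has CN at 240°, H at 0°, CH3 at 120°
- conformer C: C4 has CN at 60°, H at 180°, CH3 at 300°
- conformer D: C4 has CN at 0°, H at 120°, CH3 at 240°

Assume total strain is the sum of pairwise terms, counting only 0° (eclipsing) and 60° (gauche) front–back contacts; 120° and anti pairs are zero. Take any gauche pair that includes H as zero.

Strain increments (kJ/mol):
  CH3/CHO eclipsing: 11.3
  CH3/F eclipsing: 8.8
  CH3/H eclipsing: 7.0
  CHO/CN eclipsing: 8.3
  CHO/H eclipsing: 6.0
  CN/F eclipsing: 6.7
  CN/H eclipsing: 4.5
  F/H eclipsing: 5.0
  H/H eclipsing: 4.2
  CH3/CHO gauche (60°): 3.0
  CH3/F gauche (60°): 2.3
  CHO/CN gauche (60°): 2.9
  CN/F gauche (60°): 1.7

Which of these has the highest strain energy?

D

A (staggered): F–CH3 gauche, CHO–CN gauche; 2.3 + 2.9 = 5.2 kJ/mol.
B (eclipsed): F–H eclipsed, H–CH3 eclipsed, CHO–CN eclipsed; 5.0 + 7.0 + 8.3 = 20.3 kJ/mol.
C (staggered): F–CN gauche, F–CH3 gauche, CHO–CH3 gauche; 1.7 + 2.3 + 3.0 = 7.0 kJ/mol.
D (eclipsed): F–CN eclipsed, H–H eclipsed, CHO–CH3 eclipsed; 6.7 + 4.2 + 11.3 = 22.2 kJ/mol.
D has the highest total (22.2 kJ/mol).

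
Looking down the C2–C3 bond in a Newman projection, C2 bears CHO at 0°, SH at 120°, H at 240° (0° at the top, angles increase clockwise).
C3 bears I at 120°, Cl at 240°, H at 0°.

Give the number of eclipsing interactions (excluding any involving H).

1

Non-H eclipsing pairs: SH(120°)/I(120°) — 1 interaction.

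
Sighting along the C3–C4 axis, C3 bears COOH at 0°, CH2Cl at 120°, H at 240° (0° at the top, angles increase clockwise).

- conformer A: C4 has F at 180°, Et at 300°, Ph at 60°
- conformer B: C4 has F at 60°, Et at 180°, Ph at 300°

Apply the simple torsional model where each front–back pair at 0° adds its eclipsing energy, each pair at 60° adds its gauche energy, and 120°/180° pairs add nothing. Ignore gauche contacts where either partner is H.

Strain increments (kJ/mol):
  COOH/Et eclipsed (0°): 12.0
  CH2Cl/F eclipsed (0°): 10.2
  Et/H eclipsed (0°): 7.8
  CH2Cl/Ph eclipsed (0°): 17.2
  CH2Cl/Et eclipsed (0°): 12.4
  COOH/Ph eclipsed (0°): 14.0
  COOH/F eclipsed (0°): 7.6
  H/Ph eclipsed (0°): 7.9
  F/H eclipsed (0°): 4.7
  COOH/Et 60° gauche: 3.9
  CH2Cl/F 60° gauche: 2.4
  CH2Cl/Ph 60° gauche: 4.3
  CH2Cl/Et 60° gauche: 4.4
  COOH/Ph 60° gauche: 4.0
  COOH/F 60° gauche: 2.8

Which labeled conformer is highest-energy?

A is staggered. COOH at 0° is gauche with Et at 300° (3.9); COOH at 0° is gauche with Ph at 60° (4.0); CH2Cl at 120° is gauche with F at 180° (2.4); CH2Cl at 120° is gauche with Ph at 60° (4.3). Total 14.6 kJ/mol.
B is staggered. COOH at 0° is gauche with F at 60° (2.8); COOH at 0° is gauche with Ph at 300° (4.0); CH2Cl at 120° is gauche with F at 60° (2.4); CH2Cl at 120° is gauche with Et at 180° (4.4). Total 13.6 kJ/mol.
A has the highest total (14.6 kJ/mol).

A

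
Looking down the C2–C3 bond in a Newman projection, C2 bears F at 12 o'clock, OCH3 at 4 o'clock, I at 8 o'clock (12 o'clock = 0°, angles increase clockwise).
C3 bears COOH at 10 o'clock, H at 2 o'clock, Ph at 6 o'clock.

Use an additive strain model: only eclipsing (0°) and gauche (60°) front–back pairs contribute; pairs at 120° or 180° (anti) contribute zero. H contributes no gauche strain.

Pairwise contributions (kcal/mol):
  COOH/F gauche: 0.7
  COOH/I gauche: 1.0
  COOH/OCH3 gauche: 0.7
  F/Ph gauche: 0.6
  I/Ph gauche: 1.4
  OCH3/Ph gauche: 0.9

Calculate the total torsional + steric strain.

This conformer (staggered): F(0°)/COOH(300°) gauche 0.7; OCH3(120°)/Ph(180°) gauche 0.9; I(240°)/COOH(300°) gauche 1.0; I(240°)/Ph(180°) gauche 1.4 → 4.0 kcal/mol.

4.0 kcal/mol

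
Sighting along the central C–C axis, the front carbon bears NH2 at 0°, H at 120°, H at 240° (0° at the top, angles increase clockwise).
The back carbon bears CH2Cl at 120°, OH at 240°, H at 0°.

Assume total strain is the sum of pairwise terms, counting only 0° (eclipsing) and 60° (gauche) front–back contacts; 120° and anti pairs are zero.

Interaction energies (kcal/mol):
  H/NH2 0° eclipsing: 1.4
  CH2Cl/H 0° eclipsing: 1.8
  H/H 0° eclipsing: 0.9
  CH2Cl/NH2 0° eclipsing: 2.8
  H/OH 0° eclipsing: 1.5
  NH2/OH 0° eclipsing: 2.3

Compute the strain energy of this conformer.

This conformer (eclipsed): NH2(0°)/H(0°) eclipsed 1.4; H(120°)/CH2Cl(120°) eclipsed 1.8; H(240°)/OH(240°) eclipsed 1.5 → 4.7 kcal/mol.

4.7 kcal/mol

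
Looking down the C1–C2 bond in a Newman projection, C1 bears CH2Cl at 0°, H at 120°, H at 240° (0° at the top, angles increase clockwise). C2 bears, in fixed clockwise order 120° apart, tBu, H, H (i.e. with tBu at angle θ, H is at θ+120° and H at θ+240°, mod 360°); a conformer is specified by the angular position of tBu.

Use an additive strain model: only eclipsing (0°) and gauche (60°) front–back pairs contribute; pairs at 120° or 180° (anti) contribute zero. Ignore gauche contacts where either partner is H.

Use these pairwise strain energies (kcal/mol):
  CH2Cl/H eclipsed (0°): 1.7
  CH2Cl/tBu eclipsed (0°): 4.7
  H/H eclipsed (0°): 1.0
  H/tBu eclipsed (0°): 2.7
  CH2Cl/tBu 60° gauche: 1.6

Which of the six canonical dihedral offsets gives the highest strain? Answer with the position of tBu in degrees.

tBu at 0° is eclipsed. CH2Cl at 0° is eclipsed with tBu at 0° (4.7); H at 120° is eclipsed with H at 120° (1.0); H at 240° is eclipsed with H at 240° (1.0). Total 6.7 kcal/mol.
tBu at 60° is staggered. CH2Cl at 0° is gauche with tBu at 60° (1.6). Total 1.6 kcal/mol.
tBu at 120° is eclipsed. CH2Cl at 0° is eclipsed with H at 0° (1.7); H at 120° is eclipsed with tBu at 120° (2.7); H at 240° is eclipsed with H at 240° (1.0). Total 5.4 kcal/mol.
tBu at 180° (staggered): no non-H gauche contacts → 0.0 kcal/mol.
tBu at 240° is eclipsed. CH2Cl at 0° is eclipsed with H at 0° (1.7); H at 120° is eclipsed with H at 120° (1.0); H at 240° is eclipsed with tBu at 240° (2.7). Total 5.4 kcal/mol.
tBu at 300° is staggered. CH2Cl at 0° is gauche with tBu at 300° (1.6). Total 1.6 kcal/mol.
The maximum (6.7 kcal/mol) occurs with tBu at 0°.

0°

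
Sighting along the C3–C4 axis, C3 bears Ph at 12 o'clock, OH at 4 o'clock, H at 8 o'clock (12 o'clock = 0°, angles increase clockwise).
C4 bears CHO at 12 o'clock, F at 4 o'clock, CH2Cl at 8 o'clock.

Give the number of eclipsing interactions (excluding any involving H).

2

Non-H eclipsing pairs: Ph(0°)/CHO(0°); OH(120°)/F(120°) — 2 interactions.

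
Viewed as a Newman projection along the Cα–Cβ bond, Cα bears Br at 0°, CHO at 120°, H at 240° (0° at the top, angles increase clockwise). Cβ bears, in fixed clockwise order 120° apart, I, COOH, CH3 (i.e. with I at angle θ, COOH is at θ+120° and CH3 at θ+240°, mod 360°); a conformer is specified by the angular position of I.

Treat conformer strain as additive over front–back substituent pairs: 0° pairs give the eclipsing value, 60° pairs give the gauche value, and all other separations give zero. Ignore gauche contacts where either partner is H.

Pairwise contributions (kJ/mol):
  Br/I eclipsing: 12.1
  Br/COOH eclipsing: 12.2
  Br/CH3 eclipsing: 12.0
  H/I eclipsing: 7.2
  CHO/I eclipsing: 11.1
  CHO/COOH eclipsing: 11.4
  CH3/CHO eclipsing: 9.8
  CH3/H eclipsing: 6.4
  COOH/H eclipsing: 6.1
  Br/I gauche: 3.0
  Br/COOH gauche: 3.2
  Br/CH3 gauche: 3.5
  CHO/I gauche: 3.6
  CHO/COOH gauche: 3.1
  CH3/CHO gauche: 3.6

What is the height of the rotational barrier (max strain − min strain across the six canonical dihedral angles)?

17.0 kJ/mol

I at 0° (eclipsed): Br(0°)/I(0°) eclipsed 12.1; CHO(120°)/COOH(120°) eclipsed 11.4; H(240°)/CH3(240°) eclipsed 6.4 → 29.9 kJ/mol.
I at 60° (staggered): Br(0°)/I(60°) gauche 3.0; Br(0°)/CH3(300°) gauche 3.5; CHO(120°)/I(60°) gauche 3.6; CHO(120°)/COOH(180°) gauche 3.1 → 13.2 kJ/mol.
I at 120° (eclipsed): Br(0°)/CH3(0°) eclipsed 12.0; CHO(120°)/I(120°) eclipsed 11.1; H(240°)/COOH(240°) eclipsed 6.1 → 29.2 kJ/mol.
I at 180° (staggered): Br(0°)/COOH(300°) gauche 3.2; Br(0°)/CH3(60°) gauche 3.5; CHO(120°)/I(180°) gauche 3.6; CHO(120°)/CH3(60°) gauche 3.6 → 13.9 kJ/mol.
I at 240° (eclipsed): Br(0°)/COOH(0°) eclipsed 12.2; CHO(120°)/CH3(120°) eclipsed 9.8; H(240°)/I(240°) eclipsed 7.2 → 29.2 kJ/mol.
I at 300° (staggered): Br(0°)/I(300°) gauche 3.0; Br(0°)/COOH(60°) gauche 3.2; CHO(120°)/COOH(60°) gauche 3.1; CHO(120°)/CH3(180°) gauche 3.6 → 12.9 kJ/mol.
Max at 0° (29.9 kJ/mol), min at 300° (12.9 kJ/mol); barrier = 17.0 kJ/mol.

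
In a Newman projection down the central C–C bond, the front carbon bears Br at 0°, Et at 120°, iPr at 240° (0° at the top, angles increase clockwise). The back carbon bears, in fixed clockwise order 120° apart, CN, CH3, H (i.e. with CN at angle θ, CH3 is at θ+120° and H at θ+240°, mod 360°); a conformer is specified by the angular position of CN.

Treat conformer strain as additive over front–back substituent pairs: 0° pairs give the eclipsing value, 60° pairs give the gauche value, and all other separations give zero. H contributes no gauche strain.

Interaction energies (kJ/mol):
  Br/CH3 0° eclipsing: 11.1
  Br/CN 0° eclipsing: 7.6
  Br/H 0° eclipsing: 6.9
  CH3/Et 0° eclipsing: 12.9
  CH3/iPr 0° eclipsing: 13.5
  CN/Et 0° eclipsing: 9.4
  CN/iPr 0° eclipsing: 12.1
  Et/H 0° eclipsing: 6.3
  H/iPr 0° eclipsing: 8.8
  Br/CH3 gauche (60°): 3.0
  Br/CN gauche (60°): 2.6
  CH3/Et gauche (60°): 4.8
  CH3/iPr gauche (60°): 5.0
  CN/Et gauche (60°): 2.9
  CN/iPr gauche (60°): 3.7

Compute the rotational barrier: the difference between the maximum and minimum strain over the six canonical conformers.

15.7 kJ/mol

CN at 0° (eclipsed): Br(0°)/CN(0°) eclipsed 7.6; Et(120°)/CH3(120°) eclipsed 12.9; iPr(240°)/H(240°) eclipsed 8.8 → 29.3 kJ/mol.
CN at 60° (staggered): Br(0°)/CN(60°) gauche 2.6; Et(120°)/CN(60°) gauche 2.9; Et(120°)/CH3(180°) gauche 4.8; iPr(240°)/CH3(180°) gauche 5.0 → 15.3 kJ/mol.
CN at 120° (eclipsed): Br(0°)/H(0°) eclipsed 6.9; Et(120°)/CN(120°) eclipsed 9.4; iPr(240°)/CH3(240°) eclipsed 13.5 → 29.8 kJ/mol.
CN at 180° (staggered): Br(0°)/CH3(300°) gauche 3.0; Et(120°)/CN(180°) gauche 2.9; iPr(240°)/CN(180°) gauche 3.7; iPr(240°)/CH3(300°) gauche 5.0 → 14.6 kJ/mol.
CN at 240° (eclipsed): Br(0°)/CH3(0°) eclipsed 11.1; Et(120°)/H(120°) eclipsed 6.3; iPr(240°)/CN(240°) eclipsed 12.1 → 29.5 kJ/mol.
CN at 300° (staggered): Br(0°)/CN(300°) gauche 2.6; Br(0°)/CH3(60°) gauche 3.0; Et(120°)/CH3(60°) gauche 4.8; iPr(240°)/CN(300°) gauche 3.7 → 14.1 kJ/mol.
Max at 120° (29.8 kJ/mol), min at 300° (14.1 kJ/mol); barrier = 15.7 kJ/mol.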